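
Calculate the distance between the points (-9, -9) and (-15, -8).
Using the distance formula: d = sqrt((x₂-x₁)² + (y₂-y₁)²)
dx = (-15) - (-9) = -6
dy = (-8) - (-9) = 1
d = sqrt((-6)² + 1²) = sqrt(36 + 1) = sqrt(37) = 6.08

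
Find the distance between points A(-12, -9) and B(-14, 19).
Using the distance formula: d = sqrt((x₂-x₁)² + (y₂-y₁)²)
dx = (-14) - (-12) = -2
dy = 19 - (-9) = 28
d = sqrt((-2)² + 28²) = sqrt(4 + 784) = sqrt(788) = 28.07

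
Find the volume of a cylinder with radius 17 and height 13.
Volume = pi * r² * h
Volume = pi * 17² * 13
Volume = pi * 289 * 13
Volume = pi * 3757
Volume = 11802.96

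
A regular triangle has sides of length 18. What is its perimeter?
Perimeter = number of sides * side length
Perimeter = 3 * 18
Perimeter = 54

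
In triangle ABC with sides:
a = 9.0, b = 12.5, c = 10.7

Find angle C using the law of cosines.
cos(C) = (a² + b² - c²)/(2ab)
cos(C) = (9.0² + 12.5² - 10.7²)/(2·9.0·12.5) = 122.76/225 = 0.545600
C = arccos(0.545600) = 56.93°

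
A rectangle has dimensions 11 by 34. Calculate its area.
Area = length * width
Area = 11 * 34
Area = 374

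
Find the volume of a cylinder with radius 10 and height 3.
Volume = pi * r² * h
Volume = pi * 10² * 3
Volume = pi * 100 * 3
Volume = pi * 300
Volume = 942.48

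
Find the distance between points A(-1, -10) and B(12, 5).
Using the distance formula: d = sqrt((x₂-x₁)² + (y₂-y₁)²)
dx = 12 - (-1) = 13
dy = 5 - (-10) = 15
d = sqrt(13² + 15²) = sqrt(169 + 225) = sqrt(394) = 19.85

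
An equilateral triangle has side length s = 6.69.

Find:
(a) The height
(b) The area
(a) Height h = s·√3/2 = 6.69·√3/2 = 5.794
(b) Area = (√3/4)·s² = (√3/4)·6.69² = (√3/4)·44.7561 = 19.38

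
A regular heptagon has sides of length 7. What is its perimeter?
Perimeter = number of sides * side length
Perimeter = 7 * 7
Perimeter = 49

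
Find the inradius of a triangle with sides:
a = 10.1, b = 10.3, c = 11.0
s = (a+b+c)/2 = (10.1+10.3+11.0)/2 = 15.7
Area = √(s(s-a)(s-b)(s-c)) = √(15.7·5.6·5.4·4.7) = 47.2378
r = Area/s = 47.2378/15.7 = 3.009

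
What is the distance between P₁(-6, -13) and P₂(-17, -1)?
Using the distance formula: d = sqrt((x₂-x₁)² + (y₂-y₁)²)
dx = (-17) - (-6) = -11
dy = (-1) - (-13) = 12
d = sqrt((-11)² + 12²) = sqrt(121 + 144) = sqrt(265) = 16.28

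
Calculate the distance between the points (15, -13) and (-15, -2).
Using the distance formula: d = sqrt((x₂-x₁)² + (y₂-y₁)²)
dx = (-15) - 15 = -30
dy = (-2) - (-13) = 11
d = sqrt((-30)² + 11²) = sqrt(900 + 121) = sqrt(1021) = 31.95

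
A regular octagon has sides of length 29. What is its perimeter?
Perimeter = number of sides * side length
Perimeter = 8 * 29
Perimeter = 232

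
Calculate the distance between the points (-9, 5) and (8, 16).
Using the distance formula: d = sqrt((x₂-x₁)² + (y₂-y₁)²)
dx = 8 - (-9) = 17
dy = 16 - 5 = 11
d = sqrt(17² + 11²) = sqrt(289 + 121) = sqrt(410) = 20.25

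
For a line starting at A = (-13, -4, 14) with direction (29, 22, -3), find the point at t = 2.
P(2) = (-13 + 29(2), -4 + 22(2), 14 + (-3)(2)) = (45, 40, 8)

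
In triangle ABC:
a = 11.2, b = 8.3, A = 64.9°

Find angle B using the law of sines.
sin(B)/b = sin(A)/a
sin(B) = b·sin(A)/a = 8.3·sin(64.9°)/11.2 = 0.671091
B = arcsin(0.671091) = 42.15°  (b ≤ a, so B ≤ A and the acute solution is unique)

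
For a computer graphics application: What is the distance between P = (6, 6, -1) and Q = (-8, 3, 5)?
d = √[(-14)² + (-3)² + (6)²] = √241 = 15.52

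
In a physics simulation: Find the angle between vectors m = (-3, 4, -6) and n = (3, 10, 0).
m·n = 31, |m|² = 61, |n|² = 109
cos θ = 31/√6649 ≈ 0.3802
θ ≈ 67.66°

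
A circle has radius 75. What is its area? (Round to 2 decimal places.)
Area = pi * r²
Area = pi * 75²
Area = pi * 5625
Area = 17671.46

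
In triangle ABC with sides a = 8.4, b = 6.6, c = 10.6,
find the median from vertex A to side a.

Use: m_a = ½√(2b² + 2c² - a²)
m_a = ½√(2·6.6² + 2·10.6² - 8.4²)
m_a = ½√(87.12 + 224.72 - 70.56) = ½√241.28 = 7.767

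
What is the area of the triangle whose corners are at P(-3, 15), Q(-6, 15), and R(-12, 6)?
Using the coordinate formula: Area = (1/2)|x₁(y₂-y₃) + x₂(y₃-y₁) + x₃(y₁-y₂)|
Area = (1/2)|(-3)(15-6) + (-6)(6-15) + (-12)(15-15)|
Area = (1/2)|(-3)*9 + (-6)*(-9) + (-12)*0|
Area = (1/2)|(-27) + 54 + 0|
Area = (1/2)*27 = 13.50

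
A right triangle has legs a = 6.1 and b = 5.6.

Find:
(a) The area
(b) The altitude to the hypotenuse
(a) Area = ½ab = ½·6.1·5.6 = 17.08
(b) Hypotenuse c = √(6.1² + 5.6²) = √68.57 = 8.2807
    Area = ½·c·h_c  →  h_c = 2·Area/c = 2·17.08/8.2807 = 4.125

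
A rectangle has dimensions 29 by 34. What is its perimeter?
Perimeter = 2 * (length + width)
Perimeter = 2 * (29 + 34)
Perimeter = 2 * 63
Perimeter = 126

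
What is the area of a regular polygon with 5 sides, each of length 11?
For a regular 5-gon with side length s = 11:
Apothem a = s / (2*tan(pi/5)) = 11 / (2*tan(pi/5)) ≈ 7.5701
Perimeter P = 5 * 11 = 55
Area = (1/2) * P * a = (1/2) * 55 * 7.5701 = 208.18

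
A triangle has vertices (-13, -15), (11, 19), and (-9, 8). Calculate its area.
Using the coordinate formula: Area = (1/2)|x₁(y₂-y₃) + x₂(y₃-y₁) + x₃(y₁-y₂)|
Area = (1/2)|(-13)(19-8) + 11(8-(-15)) + (-9)((-15)-19)|
Area = (1/2)|(-13)*11 + 11*23 + (-9)*(-34)|
Area = (1/2)|(-143) + 253 + 306|
Area = (1/2)*416 = 208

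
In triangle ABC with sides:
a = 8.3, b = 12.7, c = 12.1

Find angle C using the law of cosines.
cos(C) = (a² + b² - c²)/(2ab)
cos(C) = (8.3² + 12.7² - 12.1²)/(2·8.3·12.7) = 83.77/210.82 = 0.397353
C = arccos(0.397353) = 66.59°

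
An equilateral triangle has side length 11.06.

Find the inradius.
For an equilateral triangle, r = s/(2√3) where s is the side.
r = 11.06/(2√3) = 11.06/3.464102 = 3.193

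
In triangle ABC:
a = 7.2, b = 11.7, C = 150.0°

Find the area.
Using A = ½ab·sin(C):
A = ½·7.2·11.7·sin(150.0°) = ½·84.24·0.500000 = 21.06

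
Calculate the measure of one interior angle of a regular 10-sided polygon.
Interior angle of a regular n-gon = (n-2)*180/n
Interior angle = (10-2)*180/10
Interior angle = 8*180/10
Interior angle = 1440/10
Interior angle = 144 degrees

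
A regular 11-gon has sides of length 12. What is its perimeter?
Perimeter = number of sides * side length
Perimeter = 11 * 12
Perimeter = 132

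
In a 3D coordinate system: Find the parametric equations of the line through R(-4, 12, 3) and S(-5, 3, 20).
Direction vector d = S - R = (-1, -9, 17)
x = -4 - t, y = 12 - 9t, z = 3 + 17t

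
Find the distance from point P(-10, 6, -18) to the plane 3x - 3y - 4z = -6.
d = |3(-10) + (-3)(6) + (-4)(-18) - (-6)| / √(3² + (-3)² + (-4)²) = 30/√34 = 5.145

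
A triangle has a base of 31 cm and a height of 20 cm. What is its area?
Area = (1/2) * base * height
Area = (1/2) * 31 * 20
Area = 310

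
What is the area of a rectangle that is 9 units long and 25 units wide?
Area = length * width
Area = 9 * 25
Area = 225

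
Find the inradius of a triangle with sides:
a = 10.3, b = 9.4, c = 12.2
s = (a+b+c)/2 = (10.3+9.4+12.2)/2 = 15.95
Area = √(s(s-a)(s-b)(s-c)) = √(15.95·5.65·6.55·3.75) = 47.048
r = Area/s = 47.048/15.95 = 2.95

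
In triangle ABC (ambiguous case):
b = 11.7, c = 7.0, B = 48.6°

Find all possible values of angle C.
sin(C)/c = sin(B)/b  →  sin(C) = c·sin(B)/b = 7.0·sin(48.6°)/11.7 = 0.448784
C₁ = arcsin(0.448784) = 26.67°,  C₂ = 180° - C₁ = 153.33°
Check C₂: A = 180° - 48.6° - 153.33° = -21.93° ≤ 0, rejected
C = 26.67° (one solution)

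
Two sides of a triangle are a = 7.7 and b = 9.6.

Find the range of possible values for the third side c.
By the triangle inequality: |a - b| < c < a + b
|7.7 - 9.6| < c < 7.7 + 9.6
1.9 < c < 17.3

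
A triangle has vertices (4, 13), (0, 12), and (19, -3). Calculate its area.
Using the coordinate formula: Area = (1/2)|x₁(y₂-y₃) + x₂(y₃-y₁) + x₃(y₁-y₂)|
Area = (1/2)|4(12-(-3)) + 0((-3)-13) + 19(13-12)|
Area = (1/2)|4*15 + 0*(-16) + 19*1|
Area = (1/2)|60 + 0 + 19|
Area = (1/2)*79 = 39.50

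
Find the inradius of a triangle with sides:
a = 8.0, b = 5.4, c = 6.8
s = (a+b+c)/2 = (8.0+5.4+6.8)/2 = 10.1
Area = √(s(s-a)(s-b)(s-c)) = √(10.1·2.1·4.7·3.3) = 18.1375
r = Area/s = 18.1375/10.1 = 1.796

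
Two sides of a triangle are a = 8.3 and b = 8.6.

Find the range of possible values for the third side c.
By the triangle inequality: |a - b| < c < a + b
|8.3 - 8.6| < c < 8.3 + 8.6
0.3 < c < 16.9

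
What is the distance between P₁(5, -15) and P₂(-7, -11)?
Using the distance formula: d = sqrt((x₂-x₁)² + (y₂-y₁)²)
dx = (-7) - 5 = -12
dy = (-11) - (-15) = 4
d = sqrt((-12)² + 4²) = sqrt(144 + 16) = sqrt(160) = 12.65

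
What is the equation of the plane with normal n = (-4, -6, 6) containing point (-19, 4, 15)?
d = n·P = (-4)(-19) + (-6)(4) + (6)(15) = 142
Plane: -4x - 6y + 6z = 142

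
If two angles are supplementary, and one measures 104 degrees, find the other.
Supplementary angles sum to 180 degrees.
Other angle = 180 - 104
Other angle = 76 degrees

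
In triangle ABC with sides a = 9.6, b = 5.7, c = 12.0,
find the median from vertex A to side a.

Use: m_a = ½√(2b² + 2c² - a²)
m_a = ½√(2·5.7² + 2·12.0² - 9.6²)
m_a = ½√(64.98 + 288 - 92.16) = ½√260.82 = 8.075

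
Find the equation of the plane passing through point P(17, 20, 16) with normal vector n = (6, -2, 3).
d = n·P = (6)(17) + (-2)(20) + (3)(16) = 110
Plane: 6x - 2y + 3z = 110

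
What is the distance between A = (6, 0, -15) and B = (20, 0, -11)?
d = √[(14)² + (0)² + (4)²] = √212 = 14.56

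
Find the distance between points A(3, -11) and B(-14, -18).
Using the distance formula: d = sqrt((x₂-x₁)² + (y₂-y₁)²)
dx = (-14) - 3 = -17
dy = (-18) - (-11) = -7
d = sqrt((-17)² + (-7)²) = sqrt(289 + 49) = sqrt(338) = 18.38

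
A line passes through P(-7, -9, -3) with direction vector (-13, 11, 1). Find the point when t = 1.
P(1) = (-7 + (-13)(1), -9 + 11(1), -3 + 1(1)) = (-20, 2, -2)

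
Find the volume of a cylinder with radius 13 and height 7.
Volume = pi * r² * h
Volume = pi * 13² * 7
Volume = pi * 169 * 7
Volume = pi * 1183
Volume = 3716.50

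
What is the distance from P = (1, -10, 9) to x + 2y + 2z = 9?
d = |1(1) + 2(-10) + 2(9) - (9)| / √(1² + 2² + 2²) = 10/√9 = 3.333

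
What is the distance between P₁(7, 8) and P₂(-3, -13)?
Using the distance formula: d = sqrt((x₂-x₁)² + (y₂-y₁)²)
dx = (-3) - 7 = -10
dy = (-13) - 8 = -21
d = sqrt((-10)² + (-21)²) = sqrt(100 + 441) = sqrt(541) = 23.26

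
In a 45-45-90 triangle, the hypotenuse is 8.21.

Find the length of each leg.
In a 45-45-90 triangle, hypotenuse = leg·√2  →  leg = hypotenuse/√2
leg = 8.21/√2 = 5.805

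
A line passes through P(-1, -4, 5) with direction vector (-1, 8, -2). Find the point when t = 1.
P(1) = (-1 + (-1)(1), -4 + 8(1), 5 + (-2)(1)) = (-2, 4, 3)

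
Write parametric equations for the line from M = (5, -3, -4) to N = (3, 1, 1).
Direction vector d = N - M = (-2, 4, 5)
x = 5 - 2t, y = -3 + 4t, z = -4 + 5t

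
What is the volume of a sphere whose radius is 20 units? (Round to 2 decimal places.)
Volume = (4/3) * pi * r³
Volume = (4/3) * pi * 20³
Volume = (4/3) * pi * 8000
Volume = 33510.32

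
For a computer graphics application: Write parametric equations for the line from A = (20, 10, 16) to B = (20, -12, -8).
Direction vector d = B - A = (0, -22, -24)
x = 20, y = 10 - 22t, z = 16 - 24t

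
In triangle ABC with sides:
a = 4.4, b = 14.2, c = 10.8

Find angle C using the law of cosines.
cos(C) = (a² + b² - c²)/(2ab)
cos(C) = (4.4² + 14.2² - 10.8²)/(2·4.4·14.2) = 104.36/124.96 = 0.835147
C = arccos(0.835147) = 33.37°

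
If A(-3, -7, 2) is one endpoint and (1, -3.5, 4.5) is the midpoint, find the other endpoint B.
B = (2×1 - (-3), 2×(-3.5) - (-7), 2×4.5 - 2) = (5, 0, 7)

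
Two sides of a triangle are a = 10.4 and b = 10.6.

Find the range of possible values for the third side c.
By the triangle inequality: |a - b| < c < a + b
|10.4 - 10.6| < c < 10.4 + 10.6
0.2 < c < 21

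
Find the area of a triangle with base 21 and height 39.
Area = (1/2) * base * height
Area = (1/2) * 21 * 39
Area = 409.50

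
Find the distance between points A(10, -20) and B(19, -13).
Using the distance formula: d = sqrt((x₂-x₁)² + (y₂-y₁)²)
dx = 19 - 10 = 9
dy = (-13) - (-20) = 7
d = sqrt(9² + 7²) = sqrt(81 + 49) = sqrt(130) = 11.40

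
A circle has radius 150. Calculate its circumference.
Circumference = 2 * pi * r
Circumference = 2 * pi * 150
Circumference = 942.48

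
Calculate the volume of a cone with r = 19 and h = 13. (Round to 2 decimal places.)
Volume = (1/3) * pi * r² * h
Volume = (1/3) * pi * 19² * 13
Volume = (1/3) * pi * 361 * 13
Volume = (1/3) * pi * 4693
Volume = 4914.50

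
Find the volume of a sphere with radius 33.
Volume = (4/3) * pi * r³
Volume = (4/3) * pi * 33³
Volume = (4/3) * pi * 35937
Volume = 150532.55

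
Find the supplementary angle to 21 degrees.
Supplementary angles sum to 180 degrees.
Other angle = 180 - 21
Other angle = 159 degrees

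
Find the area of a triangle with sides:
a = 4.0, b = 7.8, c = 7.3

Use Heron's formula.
s = (a+b+c)/2 = (4.0+7.8+7.3)/2 = 9.55
A = √(s(s-a)(s-b)(s-c)) = √(9.55·5.55·1.75·2.25)
A = √208.697 = 14.45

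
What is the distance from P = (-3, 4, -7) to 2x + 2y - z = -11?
d = |2(-3) + 2(4) + (-1)(-7) - (-11)| / √(2² + 2² + (-1)²) = 20/√9 = 6.667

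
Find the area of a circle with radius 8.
Area = pi * r²
Area = pi * 8²
Area = pi * 64
Area = 201.06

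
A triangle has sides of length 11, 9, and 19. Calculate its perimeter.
Perimeter = sum of all sides
Perimeter = 11 + 9 + 19
Perimeter = 39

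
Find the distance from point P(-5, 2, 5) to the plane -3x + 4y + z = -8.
d = |(-3)(-5) + 4(2) + 1(5) - (-8)| / √((-3)² + 4² + 1²) = 36/√26 = 7.06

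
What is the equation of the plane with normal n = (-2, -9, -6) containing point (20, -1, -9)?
d = n·P = (-2)(20) + (-9)(-1) + (-6)(-9) = 23
Plane: -2x - 9y - 6z = 23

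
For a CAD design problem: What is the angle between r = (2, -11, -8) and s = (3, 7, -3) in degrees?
r·s = -47, |r|² = 189, |s|² = 67
cos θ = -47/√12663 ≈ -0.4177
θ ≈ 114.7°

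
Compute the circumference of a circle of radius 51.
Circumference = 2 * pi * r
Circumference = 2 * pi * 51
Circumference = 320.44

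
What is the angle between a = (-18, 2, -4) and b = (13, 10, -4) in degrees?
a·b = -198, |a|² = 344, |b|² = 285
cos θ = -198/√98040 ≈ -0.6324
θ ≈ 129.2°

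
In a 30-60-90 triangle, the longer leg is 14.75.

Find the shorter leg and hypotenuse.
In a 30-60-90 triangle, sides are in ratio 1 : √3 : 2.
Long leg = short leg·√3  →  short leg = 14.75/√3 = 8.516
Hypotenuse = 2·(short leg) = 2·14.75/√3 = 17.03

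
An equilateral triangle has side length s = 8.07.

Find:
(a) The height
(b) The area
(a) Height h = s·√3/2 = 8.07·√3/2 = 6.989
(b) Area = (√3/4)·s² = (√3/4)·8.07² = (√3/4)·65.1249 = 28.2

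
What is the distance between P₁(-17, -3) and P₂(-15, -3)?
Using the distance formula: d = sqrt((x₂-x₁)² + (y₂-y₁)²)
dx = (-15) - (-17) = 2
dy = (-3) - (-3) = 0
d = sqrt(2² + 0²) = sqrt(4 + 0) = sqrt(4) = 2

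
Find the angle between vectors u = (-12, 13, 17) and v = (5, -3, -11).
u·v = -286, |u|² = 602, |v|² = 155
cos θ = -286/√93310 ≈ -0.9363
θ ≈ 159.4°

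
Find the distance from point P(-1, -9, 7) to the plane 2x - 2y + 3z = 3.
d = |2(-1) + (-2)(-9) + 3(7) - (3)| / √(2² + (-2)² + 3²) = 34/√17 = 8.246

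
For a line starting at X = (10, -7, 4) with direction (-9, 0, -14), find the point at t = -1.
P(-1) = (10 + (-9)(-1), -7 + 0(-1), 4 + (-14)(-1)) = (19, -7, 18)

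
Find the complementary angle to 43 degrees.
Complementary angles sum to 90 degrees.
Other angle = 90 - 43
Other angle = 47 degrees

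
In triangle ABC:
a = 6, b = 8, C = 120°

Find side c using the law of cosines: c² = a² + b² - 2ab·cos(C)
c² = 6² + 8² - 2·6·8·cos(120°)
c² = 36 + 64 - 96·-0.5000 = 148
c = √148 = 12.17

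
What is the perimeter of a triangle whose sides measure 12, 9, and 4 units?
Perimeter = sum of all sides
Perimeter = 12 + 9 + 4
Perimeter = 25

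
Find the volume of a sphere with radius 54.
Volume = (4/3) * pi * r³
Volume = (4/3) * pi * 54³
Volume = (4/3) * pi * 157464
Volume = 659583.66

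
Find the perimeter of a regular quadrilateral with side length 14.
Perimeter = number of sides * side length
Perimeter = 4 * 14
Perimeter = 56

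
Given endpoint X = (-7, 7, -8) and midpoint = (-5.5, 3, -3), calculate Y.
Y = (2×(-5.5) - (-7), 2×3 - 7, 2×(-3) - (-8)) = (-4, -1, 2)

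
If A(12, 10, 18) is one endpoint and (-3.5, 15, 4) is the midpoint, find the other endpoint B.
B = (2×(-3.5) - 12, 2×15 - 10, 2×4 - 18) = (-19, 20, -10)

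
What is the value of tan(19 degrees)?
tan(19 degrees) = 0.3443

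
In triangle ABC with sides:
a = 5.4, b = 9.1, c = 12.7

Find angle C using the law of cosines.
cos(C) = (a² + b² - c²)/(2ab)
cos(C) = (5.4² + 9.1² - 12.7²)/(2·5.4·9.1) = -49.32/98.28 = -0.501832
C = arccos(-0.501832) = 120.1°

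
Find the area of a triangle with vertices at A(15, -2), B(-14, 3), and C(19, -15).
Using the coordinate formula: Area = (1/2)|x₁(y₂-y₃) + x₂(y₃-y₁) + x₃(y₁-y₂)|
Area = (1/2)|15(3-(-15)) + (-14)((-15)-(-2)) + 19((-2)-3)|
Area = (1/2)|15*18 + (-14)*(-13) + 19*(-5)|
Area = (1/2)|270 + 182 + (-95)|
Area = (1/2)*357 = 178.50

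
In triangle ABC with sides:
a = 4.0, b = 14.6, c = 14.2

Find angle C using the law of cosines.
cos(C) = (a² + b² - c²)/(2ab)
cos(C) = (4.0² + 14.6² - 14.2²)/(2·4.0·14.6) = 27.52/116.8 = 0.235616
C = arccos(0.235616) = 76.37°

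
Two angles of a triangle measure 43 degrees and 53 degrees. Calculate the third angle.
Sum of angles in a triangle = 180 degrees
Third angle = 180 - 43 - 53
Third angle = 84 degrees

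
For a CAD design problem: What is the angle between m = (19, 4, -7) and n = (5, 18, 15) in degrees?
m·n = 62, |m|² = 426, |n|² = 574
cos θ = 62/√244524 ≈ 0.1254
θ ≈ 82.8°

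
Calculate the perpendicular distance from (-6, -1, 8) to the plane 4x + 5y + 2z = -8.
d = |4(-6) + 5(-1) + 2(8) - (-8)| / √(4² + 5² + 2²) = 5/√45 = 0.7454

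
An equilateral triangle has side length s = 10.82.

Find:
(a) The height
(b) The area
(a) Height h = s·√3/2 = 10.82·√3/2 = 9.37
(b) Area = (√3/4)·s² = (√3/4)·10.82² = (√3/4)·117.072 = 50.69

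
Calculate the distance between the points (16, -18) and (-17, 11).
Using the distance formula: d = sqrt((x₂-x₁)² + (y₂-y₁)²)
dx = (-17) - 16 = -33
dy = 11 - (-18) = 29
d = sqrt((-33)² + 29²) = sqrt(1089 + 841) = sqrt(1930) = 43.93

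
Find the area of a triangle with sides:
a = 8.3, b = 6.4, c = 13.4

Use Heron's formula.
s = (a+b+c)/2 = (8.3+6.4+13.4)/2 = 14.05
A = √(s(s-a)(s-b)(s-c)) = √(14.05·5.75·7.65·0.65)
A = √401.716 = 20.04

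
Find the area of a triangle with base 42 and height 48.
Area = (1/2) * base * height
Area = (1/2) * 42 * 48
Area = 1008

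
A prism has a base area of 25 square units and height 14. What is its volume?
Volume = base area * height
Volume = 25 * 14
Volume = 350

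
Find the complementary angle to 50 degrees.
Complementary angles sum to 90 degrees.
Other angle = 90 - 50
Other angle = 40 degrees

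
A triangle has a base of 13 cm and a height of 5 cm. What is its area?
Area = (1/2) * base * height
Area = (1/2) * 13 * 5
Area = 32.50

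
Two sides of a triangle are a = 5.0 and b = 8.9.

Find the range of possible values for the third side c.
By the triangle inequality: |a - b| < c < a + b
|5.0 - 8.9| < c < 5.0 + 8.9
3.9 < c < 13.9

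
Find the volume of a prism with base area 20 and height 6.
Volume = base area * height
Volume = 20 * 6
Volume = 120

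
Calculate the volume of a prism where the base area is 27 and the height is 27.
Volume = base area * height
Volume = 27 * 27
Volume = 729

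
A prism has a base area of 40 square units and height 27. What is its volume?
Volume = base area * height
Volume = 40 * 27
Volume = 1080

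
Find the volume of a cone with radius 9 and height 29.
Volume = (1/3) * pi * r² * h
Volume = (1/3) * pi * 9² * 29
Volume = (1/3) * pi * 81 * 29
Volume = (1/3) * pi * 2349
Volume = 2459.87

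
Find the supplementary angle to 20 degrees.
Supplementary angles sum to 180 degrees.
Other angle = 180 - 20
Other angle = 160 degrees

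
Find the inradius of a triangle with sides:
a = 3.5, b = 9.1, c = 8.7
s = (a+b+c)/2 = (3.5+9.1+8.7)/2 = 10.65
Area = √(s(s-a)(s-b)(s-c)) = √(10.65·7.15·1.55·1.95) = 15.1709
r = Area/s = 15.1709/10.65 = 1.424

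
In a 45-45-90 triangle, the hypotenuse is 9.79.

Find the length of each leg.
In a 45-45-90 triangle, hypotenuse = leg·√2  →  leg = hypotenuse/√2
leg = 9.79/√2 = 6.923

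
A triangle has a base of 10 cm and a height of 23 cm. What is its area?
Area = (1/2) * base * height
Area = (1/2) * 10 * 23
Area = 115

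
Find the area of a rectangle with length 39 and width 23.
Area = length * width
Area = 39 * 23
Area = 897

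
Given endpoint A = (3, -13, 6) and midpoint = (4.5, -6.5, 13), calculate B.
B = (2×4.5 - 3, 2×(-6.5) - (-13), 2×13 - 6) = (6, 0, 20)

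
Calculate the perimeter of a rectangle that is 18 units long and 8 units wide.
Perimeter = 2 * (length + width)
Perimeter = 2 * (18 + 8)
Perimeter = 2 * 26
Perimeter = 52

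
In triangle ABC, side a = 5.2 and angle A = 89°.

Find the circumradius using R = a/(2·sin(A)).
R = a/(2·sin(A)) = 5.2/(2·sin(89°))
R = 5.2/(2·0.999848) = 5.2/1.999695 = 2.6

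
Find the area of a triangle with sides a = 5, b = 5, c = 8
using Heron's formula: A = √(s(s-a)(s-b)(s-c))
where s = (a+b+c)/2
s = (5+5+8)/2 = 9
A = √(9·4·4·1) = √144 = 12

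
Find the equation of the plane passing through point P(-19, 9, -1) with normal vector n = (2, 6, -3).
d = n·P = (2)(-19) + (6)(9) + (-3)(-1) = 19
Plane: 2x + 6y - 3z = 19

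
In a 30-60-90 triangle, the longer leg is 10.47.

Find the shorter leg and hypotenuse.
In a 30-60-90 triangle, sides are in ratio 1 : √3 : 2.
Long leg = short leg·√3  →  short leg = 10.47/√3 = 6.045
Hypotenuse = 2·(short leg) = 2·10.47/√3 = 12.09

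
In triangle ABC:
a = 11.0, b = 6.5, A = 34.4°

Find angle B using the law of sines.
sin(B)/b = sin(A)/a
sin(B) = b·sin(A)/a = 6.5·sin(34.4°)/11.0 = 0.333844
B = arcsin(0.333844) = 19.5°  (b ≤ a, so B ≤ A and the acute solution is unique)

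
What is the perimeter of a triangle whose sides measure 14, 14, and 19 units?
Perimeter = sum of all sides
Perimeter = 14 + 14 + 19
Perimeter = 47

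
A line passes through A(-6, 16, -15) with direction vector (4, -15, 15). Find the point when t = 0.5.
P(0.5) = (-6 + 4(0.5), 16 + (-15)(0.5), -15 + 15(0.5)) = (-4, 8.5, -7.5)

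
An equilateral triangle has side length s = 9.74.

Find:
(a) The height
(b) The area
(a) Height h = s·√3/2 = 9.74·√3/2 = 8.435
(b) Area = (√3/4)·s² = (√3/4)·9.74² = (√3/4)·94.8676 = 41.08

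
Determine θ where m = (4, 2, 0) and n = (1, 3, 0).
m·n = 10, |m|² = 20, |n|² = 10
cos θ = 10/√200 ≈ 0.7071
θ ≈ 45.0°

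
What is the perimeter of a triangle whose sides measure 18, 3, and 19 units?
Perimeter = sum of all sides
Perimeter = 18 + 3 + 19
Perimeter = 40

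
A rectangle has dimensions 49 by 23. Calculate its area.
Area = length * width
Area = 49 * 23
Area = 1127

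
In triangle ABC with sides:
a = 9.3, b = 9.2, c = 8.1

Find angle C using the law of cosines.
cos(C) = (a² + b² - c²)/(2ab)
cos(C) = (9.3² + 9.2² - 8.1²)/(2·9.3·9.2) = 105.52/171.12 = 0.616643
C = arccos(0.616643) = 51.93°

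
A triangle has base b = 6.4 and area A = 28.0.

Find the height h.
A = ½bh  →  h = 2A/b
h = 2·28.0/6.4 = 8.75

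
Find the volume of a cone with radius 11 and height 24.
Volume = (1/3) * pi * r² * h
Volume = (1/3) * pi * 11² * 24
Volume = (1/3) * pi * 121 * 24
Volume = (1/3) * pi * 2904
Volume = 3041.06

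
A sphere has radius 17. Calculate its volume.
Volume = (4/3) * pi * r³
Volume = (4/3) * pi * 17³
Volume = (4/3) * pi * 4913
Volume = 20579.53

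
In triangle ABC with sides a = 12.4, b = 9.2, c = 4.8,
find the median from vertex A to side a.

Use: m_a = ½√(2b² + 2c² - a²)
m_a = ½√(2·9.2² + 2·4.8² - 12.4²)
m_a = ½√(169.28 + 46.08 - 153.76) = ½√61.6 = 3.924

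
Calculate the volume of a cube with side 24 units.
Volume = s³
Volume = 24³
Volume = 13824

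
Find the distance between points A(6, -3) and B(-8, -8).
Using the distance formula: d = sqrt((x₂-x₁)² + (y₂-y₁)²)
dx = (-8) - 6 = -14
dy = (-8) - (-3) = -5
d = sqrt((-14)² + (-5)²) = sqrt(196 + 25) = sqrt(221) = 14.87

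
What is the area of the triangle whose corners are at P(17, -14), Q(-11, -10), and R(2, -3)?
Using the coordinate formula: Area = (1/2)|x₁(y₂-y₃) + x₂(y₃-y₁) + x₃(y₁-y₂)|
Area = (1/2)|17((-10)-(-3)) + (-11)((-3)-(-14)) + 2((-14)-(-10))|
Area = (1/2)|17*(-7) + (-11)*11 + 2*(-4)|
Area = (1/2)|(-119) + (-121) + (-8)|
Area = (1/2)*248 = 124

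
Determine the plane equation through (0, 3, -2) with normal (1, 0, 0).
d = n·P = (1)(0) + (0)(3) + (0)(-2) = 0
Plane: x = 0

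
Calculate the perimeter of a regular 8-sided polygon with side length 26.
Perimeter = number of sides * side length
Perimeter = 8 * 26
Perimeter = 208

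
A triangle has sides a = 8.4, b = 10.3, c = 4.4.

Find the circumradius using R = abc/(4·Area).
s = (a+b+c)/2 = 11.55
Area = √(s(s-a)(s-b)(s-c)) = √(11.55·3.15·1.25·7.15) = 18.0324
R = abc/(4·Area) = (8.4·10.3·4.4)/(4·18.0324) = 380.688/72.1296 = 5.278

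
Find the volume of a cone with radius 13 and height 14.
Volume = (1/3) * pi * r² * h
Volume = (1/3) * pi * 13² * 14
Volume = (1/3) * pi * 169 * 14
Volume = (1/3) * pi * 2366
Volume = 2477.67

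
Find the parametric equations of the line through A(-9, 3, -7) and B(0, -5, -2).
Direction vector d = B - A = (9, -8, 5)
x = -9 + 9t, y = 3 - 8t, z = -7 + 5t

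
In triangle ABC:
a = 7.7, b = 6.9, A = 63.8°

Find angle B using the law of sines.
sin(B)/b = sin(A)/a
sin(B) = b·sin(A)/a = 6.9·sin(63.8°)/7.7 = 0.804037
B = arcsin(0.804037) = 53.52°  (b ≤ a, so B ≤ A and the acute solution is unique)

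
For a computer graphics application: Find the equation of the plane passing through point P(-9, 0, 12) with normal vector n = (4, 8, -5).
d = n·P = (4)(-9) + (8)(0) + (-5)(12) = -96
Plane: 4x + 8y - 5z = -96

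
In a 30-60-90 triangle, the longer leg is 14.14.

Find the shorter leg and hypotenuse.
In a 30-60-90 triangle, sides are in ratio 1 : √3 : 2.
Long leg = short leg·√3  →  short leg = 14.14/√3 = 8.164
Hypotenuse = 2·(short leg) = 2·14.14/√3 = 16.33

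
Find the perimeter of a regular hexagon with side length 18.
Perimeter = number of sides * side length
Perimeter = 6 * 18
Perimeter = 108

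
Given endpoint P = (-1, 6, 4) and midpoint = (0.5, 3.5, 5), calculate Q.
Q = (2×0.5 - (-1), 2×3.5 - 6, 2×5 - 4) = (2, 1, 6)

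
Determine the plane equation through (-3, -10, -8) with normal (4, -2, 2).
d = n·P = (4)(-3) + (-2)(-10) + (2)(-8) = -8
Plane: 4x - 2y + 2z = -8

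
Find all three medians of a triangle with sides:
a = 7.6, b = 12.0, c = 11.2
Using m_x = ½√(2y² + 2z² - x²):
m_a = ½√(2·12.0² + 2·11.2² - 7.6²) = ½√481.12 = 10.97
m_b = ½√(2·7.6² + 2·11.2² - 12.0²) = ½√222.4 = 7.457
m_c = ½√(2·7.6² + 2·12.0² - 11.2²) = ½√278.08 = 8.338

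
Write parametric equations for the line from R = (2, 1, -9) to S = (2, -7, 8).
Direction vector d = S - R = (0, -8, 17)
x = 2, y = 1 - 8t, z = -9 + 17t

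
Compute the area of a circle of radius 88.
Area = pi * r²
Area = pi * 88²
Area = pi * 7744
Area = 24328.49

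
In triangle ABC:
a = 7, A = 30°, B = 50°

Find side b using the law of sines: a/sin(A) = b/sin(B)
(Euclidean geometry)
b = a·sin(B)/sin(A) = 7·sin(50°)/sin(30°)
b = 7·0.766044/0.500000 = 10.72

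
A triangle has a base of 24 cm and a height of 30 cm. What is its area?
Area = (1/2) * base * height
Area = (1/2) * 24 * 30
Area = 360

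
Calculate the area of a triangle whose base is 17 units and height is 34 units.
Area = (1/2) * base * height
Area = (1/2) * 17 * 34
Area = 289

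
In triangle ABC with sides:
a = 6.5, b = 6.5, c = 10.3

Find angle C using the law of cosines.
cos(C) = (a² + b² - c²)/(2ab)
cos(C) = (6.5² + 6.5² - 10.3²)/(2·6.5·6.5) = -21.59/84.5 = -0.255503
C = arccos(-0.255503) = 104.8°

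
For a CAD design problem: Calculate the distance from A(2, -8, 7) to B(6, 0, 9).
d = √[(4)² + (8)² + (2)²] = √84 = 9.165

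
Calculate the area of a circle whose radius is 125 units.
Area = pi * r²
Area = pi * 125²
Area = pi * 15625
Area = 49087.39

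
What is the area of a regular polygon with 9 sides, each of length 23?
For a regular 9-gon with side length s = 23:
Apothem a = s / (2*tan(pi/9)) = 23 / (2*tan(pi/9)) ≈ 31.59599
Perimeter P = 9 * 23 = 207
Area = (1/2) * P * a = (1/2) * 207 * 31.59599 = 3270.18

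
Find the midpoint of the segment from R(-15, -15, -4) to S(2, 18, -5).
Midpoint = ((-15+2)/2, (-15+18)/2, (-4-5)/2) = (-6.5, 1.5, -4.5)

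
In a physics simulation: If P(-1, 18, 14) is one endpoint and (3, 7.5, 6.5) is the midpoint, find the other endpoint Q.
Q = (2×3 - (-1), 2×7.5 - 18, 2×6.5 - 14) = (7, -3, -1)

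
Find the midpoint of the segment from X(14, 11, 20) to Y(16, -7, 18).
Midpoint = ((14+16)/2, (11-7)/2, (20+18)/2) = (15, 2, 19)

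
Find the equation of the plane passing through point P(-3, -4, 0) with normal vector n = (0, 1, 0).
d = n·P = (0)(-3) + (1)(-4) + (0)(0) = -4
Plane: y = -4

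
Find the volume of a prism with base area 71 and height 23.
Volume = base area * height
Volume = 71 * 23
Volume = 1633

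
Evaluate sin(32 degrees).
sin(32 degrees) = 0.5299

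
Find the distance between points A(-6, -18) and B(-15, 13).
Using the distance formula: d = sqrt((x₂-x₁)² + (y₂-y₁)²)
dx = (-15) - (-6) = -9
dy = 13 - (-18) = 31
d = sqrt((-9)² + 31²) = sqrt(81 + 961) = sqrt(1042) = 32.28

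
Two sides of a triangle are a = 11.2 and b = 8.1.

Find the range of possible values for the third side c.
By the triangle inequality: |a - b| < c < a + b
|11.2 - 8.1| < c < 11.2 + 8.1
3.1 < c < 19.3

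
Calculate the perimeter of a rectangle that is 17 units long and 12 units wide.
Perimeter = 2 * (length + width)
Perimeter = 2 * (17 + 12)
Perimeter = 2 * 29
Perimeter = 58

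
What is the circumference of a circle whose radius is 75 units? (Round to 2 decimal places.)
Circumference = 2 * pi * r
Circumference = 2 * pi * 75
Circumference = 471.24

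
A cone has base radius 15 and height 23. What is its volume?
Volume = (1/3) * pi * r² * h
Volume = (1/3) * pi * 15² * 23
Volume = (1/3) * pi * 225 * 23
Volume = (1/3) * pi * 5175
Volume = 5419.25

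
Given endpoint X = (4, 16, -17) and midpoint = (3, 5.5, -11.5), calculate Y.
Y = (2×3 - 4, 2×5.5 - 16, 2×(-11.5) - (-17)) = (2, -5, -6)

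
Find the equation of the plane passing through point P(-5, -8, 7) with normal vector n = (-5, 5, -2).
d = n·P = (-5)(-5) + (5)(-8) + (-2)(7) = -29
Plane: -5x + 5y - 2z = -29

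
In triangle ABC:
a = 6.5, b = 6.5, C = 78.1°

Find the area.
Using A = ½ab·sin(C):
A = ½·6.5·6.5·sin(78.1°) = ½·42.25·0.978509 = 20.67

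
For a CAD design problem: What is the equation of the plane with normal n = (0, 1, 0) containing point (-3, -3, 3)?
d = n·P = (0)(-3) + (1)(-3) + (0)(3) = -3
Plane: y = -3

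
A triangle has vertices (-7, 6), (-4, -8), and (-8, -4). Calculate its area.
Using the coordinate formula: Area = (1/2)|x₁(y₂-y₃) + x₂(y₃-y₁) + x₃(y₁-y₂)|
Area = (1/2)|(-7)((-8)-(-4)) + (-4)((-4)-6) + (-8)(6-(-8))|
Area = (1/2)|(-7)*(-4) + (-4)*(-10) + (-8)*14|
Area = (1/2)|28 + 40 + (-112)|
Area = (1/2)*44 = 22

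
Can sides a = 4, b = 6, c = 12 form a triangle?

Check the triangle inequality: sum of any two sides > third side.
No: 4 + 6 = 10 is not > 12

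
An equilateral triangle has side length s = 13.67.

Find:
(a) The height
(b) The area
(a) Height h = s·√3/2 = 13.67·√3/2 = 11.84
(b) Area = (√3/4)·s² = (√3/4)·13.67² = (√3/4)·186.869 = 80.92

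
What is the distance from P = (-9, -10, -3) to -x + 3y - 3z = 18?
d = |(-1)(-9) + 3(-10) + (-3)(-3) - (18)| / √((-1)² + 3² + (-3)²) = 30/√19 = 6.882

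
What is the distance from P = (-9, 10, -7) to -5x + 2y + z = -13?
d = |(-5)(-9) + 2(10) + 1(-7) - (-13)| / √((-5)² + 2² + 1²) = 71/√30 = 12.96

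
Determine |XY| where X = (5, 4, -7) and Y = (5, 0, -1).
d = √[(0)² + (-4)² + (6)²] = √52 = 7.211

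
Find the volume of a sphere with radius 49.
Volume = (4/3) * pi * r³
Volume = (4/3) * pi * 49³
Volume = (4/3) * pi * 117649
Volume = 492806.98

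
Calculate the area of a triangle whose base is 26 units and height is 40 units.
Area = (1/2) * base * height
Area = (1/2) * 26 * 40
Area = 520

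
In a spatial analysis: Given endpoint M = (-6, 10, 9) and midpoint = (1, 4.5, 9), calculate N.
N = (2×1 - (-6), 2×4.5 - 10, 2×9 - 9) = (8, -1, 9)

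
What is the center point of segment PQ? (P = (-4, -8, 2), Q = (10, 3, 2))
Midpoint = ((-4+10)/2, (-8+3)/2, (2+2)/2) = (3, -2.5, 2)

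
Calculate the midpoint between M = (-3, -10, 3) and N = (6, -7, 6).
Midpoint = ((-3+6)/2, (-10-7)/2, (3+6)/2) = (1.5, -8.5, 4.5)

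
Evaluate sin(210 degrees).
sin(210 degrees) = -0.5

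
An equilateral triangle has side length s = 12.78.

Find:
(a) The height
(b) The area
(a) Height h = s·√3/2 = 12.78·√3/2 = 11.07
(b) Area = (√3/4)·s² = (√3/4)·12.78² = (√3/4)·163.328 = 70.72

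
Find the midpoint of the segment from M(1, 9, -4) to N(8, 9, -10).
Midpoint = ((1+8)/2, (9+9)/2, (-4-10)/2) = (4.5, 9, -7)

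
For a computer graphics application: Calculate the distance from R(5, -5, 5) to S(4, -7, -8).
d = √[(-1)² + (-2)² + (-13)²] = √174 = 13.19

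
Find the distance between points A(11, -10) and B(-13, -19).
Using the distance formula: d = sqrt((x₂-x₁)² + (y₂-y₁)²)
dx = (-13) - 11 = -24
dy = (-19) - (-10) = -9
d = sqrt((-24)² + (-9)²) = sqrt(576 + 81) = sqrt(657) = 25.63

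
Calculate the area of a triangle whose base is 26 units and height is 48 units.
Area = (1/2) * base * height
Area = (1/2) * 26 * 48
Area = 624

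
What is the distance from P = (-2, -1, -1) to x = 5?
d = |1(-2) + 0(-1) + 0(-1) - (5)| / √(1² + 0² + 0²) = 7/√1 = 7.0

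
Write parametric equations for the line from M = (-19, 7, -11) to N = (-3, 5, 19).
Direction vector d = N - M = (16, -2, 30)
x = -19 + 16t, y = 7 - 2t, z = -11 + 30t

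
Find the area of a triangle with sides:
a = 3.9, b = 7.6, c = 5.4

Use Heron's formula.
s = (a+b+c)/2 = (3.9+7.6+5.4)/2 = 8.45
A = √(s(s-a)(s-b)(s-c)) = √(8.45·4.55·0.85·3.05)
A = √99.6751 = 9.984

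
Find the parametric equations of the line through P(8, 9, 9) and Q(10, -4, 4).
Direction vector d = Q - P = (2, -13, -5)
x = 8 + 2t, y = 9 - 13t, z = 9 - 5t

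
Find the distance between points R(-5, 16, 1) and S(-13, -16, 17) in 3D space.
d = √[(-8)² + (-32)² + (16)²] = √1344 = 36.66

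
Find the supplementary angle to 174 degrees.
Supplementary angles sum to 180 degrees.
Other angle = 180 - 174
Other angle = 6 degrees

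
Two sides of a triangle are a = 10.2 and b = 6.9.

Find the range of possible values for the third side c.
By the triangle inequality: |a - b| < c < a + b
|10.2 - 6.9| < c < 10.2 + 6.9
3.3 < c < 17.1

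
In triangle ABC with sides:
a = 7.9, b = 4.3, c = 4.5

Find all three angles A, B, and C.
By the law of cosines:
cos(A) = (b² + c² - a²)/(2bc) = -0.611628  →  A = 127.7°
cos(B) = (a² + c² - b²)/(2ac) = 0.902532  →  B = 25.51°
cos(C) = (a² + b² - c²)/(2ab) = 0.892699  →  C = 26.79°
Check: A + B + C = 180.0° ✓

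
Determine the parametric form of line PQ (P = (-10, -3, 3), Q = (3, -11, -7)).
Direction vector d = Q - P = (13, -8, -10)
x = -10 + 13t, y = -3 - 8t, z = 3 - 10t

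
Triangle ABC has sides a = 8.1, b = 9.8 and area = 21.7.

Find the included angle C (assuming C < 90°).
Area = ½ab·sin(C)  →  sin(C) = 2·Area/(ab)
sin(C) = 2·21.7/(8.1·9.8) = 0.546737
C = arcsin(0.546737) = 33.14°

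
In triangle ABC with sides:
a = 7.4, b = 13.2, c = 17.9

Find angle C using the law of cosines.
cos(C) = (a² + b² - c²)/(2ab)
cos(C) = (7.4² + 13.2² - 17.9²)/(2·7.4·13.2) = -91.41/195.36 = -0.467905
C = arccos(-0.467905) = 117.9°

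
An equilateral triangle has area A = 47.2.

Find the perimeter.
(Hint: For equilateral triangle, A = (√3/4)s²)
A = (√3/4)s²  →  s² = 4A/√3 = 4·47.2/√3 = 109.004
s = 10.4405
Perimeter = 3s = 31.32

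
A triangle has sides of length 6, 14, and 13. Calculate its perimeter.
Perimeter = sum of all sides
Perimeter = 6 + 14 + 13
Perimeter = 33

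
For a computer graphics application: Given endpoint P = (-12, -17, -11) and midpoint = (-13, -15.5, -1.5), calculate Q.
Q = (2×(-13) - (-12), 2×(-15.5) - (-17), 2×(-1.5) - (-11)) = (-14, -14, 8)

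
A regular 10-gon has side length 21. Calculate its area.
For a regular 10-gon with side length s = 21:
Apothem a = s / (2*tan(pi/10)) = 21 / (2*tan(pi/10)) ≈ 32.3157
Perimeter P = 10 * 21 = 210
Area = (1/2) * P * a = (1/2) * 210 * 32.3157 = 3393.15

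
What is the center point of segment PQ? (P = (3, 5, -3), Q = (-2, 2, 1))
Midpoint = ((3-2)/2, (5+2)/2, (-3+1)/2) = (0.5, 3.5, -1)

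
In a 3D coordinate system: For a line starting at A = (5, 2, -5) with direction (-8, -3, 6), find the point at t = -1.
P(-1) = (5 + (-8)(-1), 2 + (-3)(-1), -5 + 6(-1)) = (13, 5, -11)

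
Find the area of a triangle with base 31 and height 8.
Area = (1/2) * base * height
Area = (1/2) * 31 * 8
Area = 124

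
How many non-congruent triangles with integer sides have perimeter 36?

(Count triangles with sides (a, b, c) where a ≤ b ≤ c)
With a ≤ b ≤ c and a + b + c = 36, the triangle inequality a + b > c gives c < 36/2, so c ≤ 17.
Iterate a from 1 to ⌊p/3⌋ = 12; for each a, b ranges from a to ⌊(p−a)/2⌋ with c = p − a − b, keeping only c ≥ b.
Triples: (2, 17, 17), (3, 16, 17), (4, 15, 17), …
Count = 27 triangles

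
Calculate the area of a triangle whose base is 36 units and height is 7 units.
Area = (1/2) * base * height
Area = (1/2) * 36 * 7
Area = 126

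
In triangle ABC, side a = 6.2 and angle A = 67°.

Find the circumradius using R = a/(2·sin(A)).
R = a/(2·sin(A)) = 6.2/(2·sin(67°))
R = 6.2/(2·0.920505) = 6.2/1.841010 = 3.368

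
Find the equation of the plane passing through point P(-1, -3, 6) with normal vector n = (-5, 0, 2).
d = n·P = (-5)(-1) + (0)(-3) + (2)(6) = 17
Plane: -5x + 2z = 17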